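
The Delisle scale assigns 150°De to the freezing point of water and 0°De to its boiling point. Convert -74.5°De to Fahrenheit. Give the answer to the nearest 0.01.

301.40°F

Linear interpolation between the fixed points: C = (-74.5 - 150) × 100 / (0 - 150) = 149.6667°C.
Then 149.6667 × 1.8 + 32 = 301.40°F.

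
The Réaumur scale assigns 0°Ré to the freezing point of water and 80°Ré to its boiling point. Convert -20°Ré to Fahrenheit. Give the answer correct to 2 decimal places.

Linear interpolation between the fixed points: C = (-20 - 0) × 100 / (80 - 0) = -25.0000°C.
Then -25.0000 × 1.8 + 32 = -13.00°F.

-13.00°F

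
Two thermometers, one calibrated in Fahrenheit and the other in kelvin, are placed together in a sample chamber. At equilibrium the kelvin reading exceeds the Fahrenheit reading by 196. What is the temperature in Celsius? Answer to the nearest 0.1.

Let x be the Fahrenheit reading; then the kelvin reading is 5/9·x + 255.372.
(5/9·x + 255.372) - x = 196  ⇒  (-4/9)·x = -59.3722  ⇒  x = 133.5875°F.
In Celsius: (133.5875 - 32) × 5/9 = 56.4°C.

56.4°C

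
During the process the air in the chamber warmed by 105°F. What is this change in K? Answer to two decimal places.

58.33 K

For a temperature interval the offset drops out; only the factor 5/9 applies.
105 × 5/9 = 58.33.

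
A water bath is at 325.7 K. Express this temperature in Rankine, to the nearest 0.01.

In Celsius: 325.7 - 273.15 = 52.5500°C.
In Rankine: 52.5500 × 1.8 + 491.67 = 586.26°R.

586.26°R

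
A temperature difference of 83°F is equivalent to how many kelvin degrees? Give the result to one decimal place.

46.1 K

An interval of 1°F corresponds to 5/9 K.
83 × 5/9 = 46.1.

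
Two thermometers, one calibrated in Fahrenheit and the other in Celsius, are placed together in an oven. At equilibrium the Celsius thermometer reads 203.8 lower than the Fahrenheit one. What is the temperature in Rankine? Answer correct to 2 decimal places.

Let x be the Fahrenheit reading; then the Celsius reading is 5/9·x - 17.7778.
(5/9·x - 17.7778) - x = -203.8  ⇒  (-4/9)·x = -186.022  ⇒  x = 418.5500°F.
In Celsius: (418.55 - 32) × 5/9 = 214.7500°C.
In Rankine: 214.7500 × 1.8 + 491.67 = 878.22°R.

878.22°R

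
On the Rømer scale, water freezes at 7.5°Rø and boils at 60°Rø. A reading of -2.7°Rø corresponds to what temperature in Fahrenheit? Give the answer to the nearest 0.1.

-3.0°F

Linear interpolation between the fixed points: C = (-2.7 - 7.5) × 100 / (60 - 7.5) = -19.4286°C.
Then -19.4286 × 1.8 + 32 = -3.0°F.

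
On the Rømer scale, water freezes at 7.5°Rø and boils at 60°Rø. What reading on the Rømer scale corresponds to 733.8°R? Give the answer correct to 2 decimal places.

78.12°Rø

First in Celsius: (733.8 - 491.67) × 5/9 = 134.5167°C.
Linearly onto the Rømer scale: 7.5 + (134.5167 / 100) × (60 - 7.5) = 78.12°Rø.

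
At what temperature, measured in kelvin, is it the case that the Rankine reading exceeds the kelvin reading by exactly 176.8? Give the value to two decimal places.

221.00 K

Let K be the kelvin reading. The Rankine reading is R = 1.8·K.
Require R - K = 176.8: (0.8)·K = 176.8.
K = (176.8) / (0.8) = 221.00.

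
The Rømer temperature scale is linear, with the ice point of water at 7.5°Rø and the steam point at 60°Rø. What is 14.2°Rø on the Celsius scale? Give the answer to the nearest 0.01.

12.76°C

Linear interpolation between the fixed points: C = (14.2 - 7.5) × 100 / (60 - 7.5) = 12.7619°C.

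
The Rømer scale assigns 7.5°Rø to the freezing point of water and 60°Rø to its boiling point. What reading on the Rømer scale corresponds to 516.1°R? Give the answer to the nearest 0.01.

14.63°Rø

First in Celsius: (516.1 - 491.67) × 5/9 = 13.5722°C.
Linearly onto the Rømer scale: 7.5 + (13.5722 / 100) × (60 - 7.5) = 14.63°Rø.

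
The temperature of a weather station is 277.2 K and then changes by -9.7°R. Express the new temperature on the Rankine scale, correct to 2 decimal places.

Initial temperature in Celsius: 277.2 - 273.15 = 4.0500°C.
The 9.7°R change is an interval, so only the factor 5/9 applies: -9.7 × 5/9 = -5.3889°C.
Final Celsius temperature: 4.0500 - 5.3889 = -1.3389°C.
In Rankine: -1.3389 × 1.8 + 491.67 = 489.26°R.

489.26°R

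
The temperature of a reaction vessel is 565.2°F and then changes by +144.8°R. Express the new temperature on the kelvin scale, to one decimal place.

649.8 K

Initial temperature in Celsius: (565.2 - 32) × 5/9 = 296.2222°C.
The 144.8°R change is an interval, so only the factor 5/9 applies: +144.8 × 5/9 = +80.4444°C.
Final Celsius temperature: 296.2222 + 80.4444 = 376.6667°C.
In kelvin: 376.6667 + 273.15 = 649.8 K.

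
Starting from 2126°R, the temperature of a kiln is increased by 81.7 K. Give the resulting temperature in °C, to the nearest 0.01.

989.66°C

Initial temperature in Celsius: (2126 - 491.67) × 5/9 = 907.9611°C.
The 81.7 K change is an interval; Kelvin and Celsius degrees are the same size, so ΔC = +81.7°C.
Final Celsius temperature: 907.9611 + 81.7000 = 989.6611°C.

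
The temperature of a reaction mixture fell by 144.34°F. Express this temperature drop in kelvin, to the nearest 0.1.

Only the scale ratio 5/9 matters for a change in temperature.
144.34 × 5/9 = 80.2.

80.2 K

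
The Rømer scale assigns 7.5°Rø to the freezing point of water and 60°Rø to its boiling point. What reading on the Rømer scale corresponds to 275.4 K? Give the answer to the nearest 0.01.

First in Celsius: 275.4 - 273.15 = 2.2500°C.
Linearly onto the Rømer scale: 7.5 + (2.2500 / 100) × (60 - 7.5) = 8.68°Rø.

8.68°Rø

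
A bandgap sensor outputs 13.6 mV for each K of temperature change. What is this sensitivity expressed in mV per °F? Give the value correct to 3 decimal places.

7.556 mV per °F

The quantity depends on a temperature interval, so only the ratio of degree sizes applies; the offset between the scales is irrelevant.
A change of 1°F is a change of 5/9 K, so per °F the value is 13.6 × 5/9 = 7.556.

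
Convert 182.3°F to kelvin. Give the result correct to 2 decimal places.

356.65 K

In Celsius: (182.3 - 32) × 5/9 = 83.5000°C.
In kelvin: 83.5000 + 273.15 = 356.65 K.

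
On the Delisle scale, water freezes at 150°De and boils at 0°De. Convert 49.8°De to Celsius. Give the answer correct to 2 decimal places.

66.80°C

Linear interpolation between the fixed points: C = (49.8 - 150) × 100 / (0 - 150) = 66.8000°C.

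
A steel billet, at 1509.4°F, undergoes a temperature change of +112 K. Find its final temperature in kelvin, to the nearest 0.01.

1205.93 K

Initial temperature in Celsius: (1509.4 - 32) × 5/9 = 820.7778°C.
The 112 K change is an interval; Kelvin and Celsius degrees are the same size, so ΔC = +112°C.
Final Celsius temperature: 820.7778 + 112.0000 = 932.7778°C.
In kelvin: 932.7778 + 273.15 = 1205.93 K.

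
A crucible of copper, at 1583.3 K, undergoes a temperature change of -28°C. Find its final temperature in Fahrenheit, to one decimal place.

2339.9°F

Initial temperature in Celsius: 1583.3 - 273.15 = 1310.1500°C.
Final Celsius temperature: 1310.1500 - 28.0000 = 1282.1500°C.
In Fahrenheit: 1282.1500 × 1.8 + 32 = 2339.9°F.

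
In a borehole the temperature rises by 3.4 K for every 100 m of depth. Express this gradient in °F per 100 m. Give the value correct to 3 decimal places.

6.120 °F/100 m

Since only a temperature interval is involved, the additive offset between the scales drops out.
A change of 1 K is a change of 1.8°F, so 3.4 × 1.8 = 6.120.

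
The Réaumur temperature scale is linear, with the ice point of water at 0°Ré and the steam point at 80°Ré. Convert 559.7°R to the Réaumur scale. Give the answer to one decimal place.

First in Celsius: (559.7 - 491.67) × 5/9 = 37.7944°C.
Linearly onto the Réaumur scale: 0 + (37.7944 / 100) × (80 - 0) = 30.2°Ré.

30.2°Ré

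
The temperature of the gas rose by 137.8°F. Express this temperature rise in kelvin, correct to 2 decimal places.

76.56 K

For a temperature interval the offset drops out; only the factor 5/9 applies.
137.8 × 5/9 = 76.56.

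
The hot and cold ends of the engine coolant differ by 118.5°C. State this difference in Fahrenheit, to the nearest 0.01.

An interval of 1°C corresponds to 1.8°F.
118.5 × 1.8 = 213.30.

213.30°F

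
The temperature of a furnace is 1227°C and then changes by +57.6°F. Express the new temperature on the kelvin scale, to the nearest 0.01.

The 57.6°F change is an interval, so only the factor 5/9 applies: +57.6 × 5/9 = +32.0000°C.
Final Celsius temperature: 1227.0000 + 32.0000 = 1259.0000°C.
In kelvin: 1259.0000 + 273.15 = 1532.15 K.

1532.15 K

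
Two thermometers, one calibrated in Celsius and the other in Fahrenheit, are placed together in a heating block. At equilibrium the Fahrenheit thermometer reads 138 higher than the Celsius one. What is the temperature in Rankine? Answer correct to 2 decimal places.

730.17°R

Let x be the Celsius reading; then the Fahrenheit reading is 1.8·x + 32.
(1.8·x + 32) - x = 138  ⇒  (0.8)·x = 106  ⇒  x = 132.5000°C.
In Rankine: 132.5000 × 1.8 + 491.67 = 730.17°R.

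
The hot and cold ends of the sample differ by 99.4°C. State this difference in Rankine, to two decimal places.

For a temperature interval the offset drops out; only the factor 1.8 applies.
99.4 × 1.8 = 178.92.

178.92°R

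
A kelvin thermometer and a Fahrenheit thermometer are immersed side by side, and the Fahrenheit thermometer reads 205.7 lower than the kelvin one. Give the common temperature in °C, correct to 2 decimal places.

44.31°C

Let x be the kelvin reading; then the Fahrenheit reading is 1.8·x - 459.67.
(1.8·x - 459.67) - x = -205.7  ⇒  (0.8)·x = 253.97  ⇒  x = 317.4625 K.
In Celsius: 317.4625 - 273.15 = 44.31°C.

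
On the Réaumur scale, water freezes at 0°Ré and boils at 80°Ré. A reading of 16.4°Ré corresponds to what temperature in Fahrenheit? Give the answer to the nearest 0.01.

68.90°F

Linear interpolation between the fixed points: C = (16.4 - 0) × 100 / (80 - 0) = 20.5000°C.
Then 20.5000 × 1.8 + 32 = 68.90°F.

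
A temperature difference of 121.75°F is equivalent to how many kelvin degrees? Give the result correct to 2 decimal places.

67.64 K

Only the scale ratio 5/9 matters for a change in temperature.
121.75 × 5/9 = 67.64.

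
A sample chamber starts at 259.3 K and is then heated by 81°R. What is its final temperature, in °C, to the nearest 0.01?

31.15°C

Initial temperature in Celsius: 259.3 - 273.15 = -13.8500°C.
The 81°R change is an interval, so only the factor 5/9 applies: +81 × 5/9 = +45.0000°C.
Final Celsius temperature: -13.8500 + 45.0000 = 31.1500°C.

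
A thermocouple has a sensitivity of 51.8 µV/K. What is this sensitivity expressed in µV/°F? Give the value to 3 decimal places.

The quantity depends on a temperature interval, so only the ratio of degree sizes applies; the offset between the scales is irrelevant.
A change of 1°F is a change of 5/9 K, so per °F the value is 51.8 × 5/9 = 28.778.

28.778 µV/°F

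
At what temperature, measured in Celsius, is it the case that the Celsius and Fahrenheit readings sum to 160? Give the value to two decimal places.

Let C be the Celsius reading. The Fahrenheit reading is F = 1.8·C + 32.
Require C + F = 160: (2.8)·C + 32 = 160.
C = (160 - 32) / (2.8) = 45.71.

45.71°C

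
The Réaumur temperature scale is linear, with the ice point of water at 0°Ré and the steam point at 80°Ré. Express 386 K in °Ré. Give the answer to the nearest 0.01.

First in Celsius: 386 - 273.15 = 112.8500°C.
Linearly onto the Réaumur scale: 0 + (112.8500 / 100) × (80 - 0) = 90.28°Ré.

90.28°Ré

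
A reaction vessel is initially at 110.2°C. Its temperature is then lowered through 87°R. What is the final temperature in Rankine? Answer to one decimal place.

The 87°R change is an interval, so only the factor 5/9 applies: -87 × 5/9 = -48.3333°C.
Final Celsius temperature: 110.2000 - 48.3333 = 61.8667°C.
In Rankine: 61.8667 × 1.8 + 491.67 = 603.0°R.

603.0°R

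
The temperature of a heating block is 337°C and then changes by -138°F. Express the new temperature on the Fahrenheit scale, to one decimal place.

The 138°F change is an interval, so only the factor 5/9 applies: -138 × 5/9 = -76.6667°C.
Final Celsius temperature: 337.0000 - 76.6667 = 260.3333°C.
In Fahrenheit: 260.3333 × 1.8 + 32 = 500.6°F.

500.6°F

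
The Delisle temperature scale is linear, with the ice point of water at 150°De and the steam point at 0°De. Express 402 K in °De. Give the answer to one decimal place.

First in Celsius: 402 - 273.15 = 128.8500°C.
Linearly onto the Delisle scale: 150 + (128.8500 / 100) × (0 - 150) = -43.3°De.

-43.3°De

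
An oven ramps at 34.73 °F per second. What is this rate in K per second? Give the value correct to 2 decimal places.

19.29 K/second

The quantity depends on a temperature interval, so only the ratio of degree sizes applies; the offset between the scales is irrelevant.
A change of 1°F is a change of 5/9 K, so 34.73 × 5/9 = 19.29.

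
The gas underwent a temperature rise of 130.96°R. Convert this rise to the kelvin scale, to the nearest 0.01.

72.76 K

Only the scale ratio 5/9 matters for a change in temperature.
130.96 × 5/9 = 72.76.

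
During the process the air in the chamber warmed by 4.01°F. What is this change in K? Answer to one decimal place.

2.2 K

An interval of 1°F corresponds to 5/9 K.
4.01 × 5/9 = 2.2.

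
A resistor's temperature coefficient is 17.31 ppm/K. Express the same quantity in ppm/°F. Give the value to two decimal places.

9.62 ppm/°F

The quantity depends on a temperature interval, so only the ratio of degree sizes applies; the offset between the scales is irrelevant.
A change of 1°F is a change of 5/9 K, so per °F the value is 17.31 × 5/9 = 9.62.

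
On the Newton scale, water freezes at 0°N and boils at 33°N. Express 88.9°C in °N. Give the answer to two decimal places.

Linearly onto the Newton scale: 0 + (88.9000 / 100) × (33 - 0) = 29.34°N.

29.34°N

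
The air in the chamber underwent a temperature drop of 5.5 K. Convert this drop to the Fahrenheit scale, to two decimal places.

For a temperature interval the offset drops out; only the factor 1.8 applies.
5.5 × 1.8 = 9.90.

9.90°F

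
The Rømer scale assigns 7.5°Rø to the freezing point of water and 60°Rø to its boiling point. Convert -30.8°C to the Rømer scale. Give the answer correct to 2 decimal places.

-8.67°Rø

Linearly onto the Rømer scale: 7.5 + (-30.8000 / 100) × (60 - 7.5) = -8.67°Rø.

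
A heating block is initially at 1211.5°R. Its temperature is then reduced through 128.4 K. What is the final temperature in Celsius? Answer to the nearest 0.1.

271.5°C

Initial temperature in Celsius: (1211.5 - 491.67) × 5/9 = 399.9056°C.
The 128.4 K change is an interval; Kelvin and Celsius degrees are the same size, so ΔC = -128.4°C.
Final Celsius temperature: 399.9056 - 128.4000 = 271.5056°C.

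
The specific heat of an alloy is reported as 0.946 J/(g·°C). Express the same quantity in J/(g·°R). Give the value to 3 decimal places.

0.526 J/(g·°R)

Since only a temperature interval is involved, the additive offset between the scales drops out.
A change of 1°R is a change of 5/9°C, so per °R the value is 0.946 × 5/9 = 0.526.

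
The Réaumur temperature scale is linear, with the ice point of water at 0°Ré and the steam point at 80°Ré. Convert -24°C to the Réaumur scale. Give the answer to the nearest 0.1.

-19.2°Ré

Linearly onto the Réaumur scale: 0 + (-24.0000 / 100) × (80 - 0) = -19.2°Ré.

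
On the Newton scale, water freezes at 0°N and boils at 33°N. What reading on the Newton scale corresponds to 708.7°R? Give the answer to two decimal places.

First in Celsius: (708.7 - 491.67) × 5/9 = 120.5722°C.
Linearly onto the Newton scale: 0 + (120.5722 / 100) × (33 - 0) = 39.79°N.

39.79°N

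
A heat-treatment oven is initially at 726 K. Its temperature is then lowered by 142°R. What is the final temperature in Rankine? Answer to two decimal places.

1164.80°R

Initial temperature in Celsius: 726 - 273.15 = 452.8500°C.
The 142°R change is an interval, so only the factor 5/9 applies: -142 × 5/9 = -78.8889°C.
Final Celsius temperature: 452.8500 - 78.8889 = 373.9611°C.
In Rankine: 373.9611 × 1.8 + 491.67 = 1164.80°R.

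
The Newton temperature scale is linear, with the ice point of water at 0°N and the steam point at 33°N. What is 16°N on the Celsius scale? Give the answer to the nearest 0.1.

48.5°C

Linear interpolation between the fixed points: C = (16 - 0) × 100 / (33 - 0) = 48.4848°C.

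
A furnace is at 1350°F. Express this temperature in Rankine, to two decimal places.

1809.67°R

In Celsius: (1350 - 32) × 5/9 = 732.2222°C.
In Rankine: 732.2222 × 1.8 + 491.67 = 1809.67°R.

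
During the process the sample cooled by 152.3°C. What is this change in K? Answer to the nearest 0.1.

152.3 K

Celsius and kelvin degrees are the same size, so the interval is unchanged: 152.3.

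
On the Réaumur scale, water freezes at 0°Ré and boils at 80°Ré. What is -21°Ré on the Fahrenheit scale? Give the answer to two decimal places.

Linear interpolation between the fixed points: C = (-21 - 0) × 100 / (80 - 0) = -26.2500°C.
Then -26.2500 × 1.8 + 32 = -15.25°F.

-15.25°F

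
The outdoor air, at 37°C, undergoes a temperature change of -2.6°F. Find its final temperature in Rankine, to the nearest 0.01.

The 2.6°F change is an interval, so only the factor 5/9 applies: -2.6 × 5/9 = -1.4444°C.
Final Celsius temperature: 37.0000 - 1.4444 = 35.5556°C.
In Rankine: 35.5556 × 1.8 + 491.67 = 555.67°R.

555.67°R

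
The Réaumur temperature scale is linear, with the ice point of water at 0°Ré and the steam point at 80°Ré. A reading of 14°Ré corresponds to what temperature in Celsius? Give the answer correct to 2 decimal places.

17.50°C

Linear interpolation between the fixed points: C = (14 - 0) × 100 / (80 - 0) = 17.5000°C.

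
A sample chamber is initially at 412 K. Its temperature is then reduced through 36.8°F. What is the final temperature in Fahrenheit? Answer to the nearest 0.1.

245.1°F

Initial temperature in Celsius: 412 - 273.15 = 138.8500°C.
The 36.8°F change is an interval, so only the factor 5/9 applies: -36.8 × 5/9 = -20.4444°C.
Final Celsius temperature: 138.8500 - 20.4444 = 118.4056°C.
In Fahrenheit: 118.4056 × 1.8 + 32 = 245.1°F.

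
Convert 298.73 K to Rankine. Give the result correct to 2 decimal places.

In Celsius: 298.73 - 273.15 = 25.5800°C.
In Rankine: 25.5800 × 1.8 + 491.67 = 537.71°R.

537.71°R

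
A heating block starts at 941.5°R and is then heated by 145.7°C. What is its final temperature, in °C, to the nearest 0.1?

395.6°C

Initial temperature in Celsius: (941.5 - 491.67) × 5/9 = 249.9056°C.
Final Celsius temperature: 249.9056 + 145.7000 = 395.6056°C.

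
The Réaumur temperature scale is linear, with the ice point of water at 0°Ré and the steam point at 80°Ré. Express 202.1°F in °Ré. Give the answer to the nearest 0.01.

First in Celsius: (202.1 - 32) × 5/9 = 94.5000°C.
Linearly onto the Réaumur scale: 0 + (94.5000 / 100) × (80 - 0) = 75.60°Ré.

75.60°Ré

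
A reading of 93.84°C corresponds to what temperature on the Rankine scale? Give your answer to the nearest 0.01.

660.58°R

In Rankine: 93.8400 × 1.8 + 491.67 = 660.58°R.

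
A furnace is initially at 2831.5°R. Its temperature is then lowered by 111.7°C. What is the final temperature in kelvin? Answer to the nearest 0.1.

Initial temperature in Celsius: (2831.5 - 491.67) × 5/9 = 1299.9056°C.
Final Celsius temperature: 1299.9056 - 111.7000 = 1188.2056°C.
In kelvin: 1188.2056 + 273.15 = 1461.4 K.

1461.4 K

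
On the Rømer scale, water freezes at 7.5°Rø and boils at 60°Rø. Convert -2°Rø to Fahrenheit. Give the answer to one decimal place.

Linear interpolation between the fixed points: C = (-2 - 7.5) × 100 / (60 - 7.5) = -18.0952°C.
Then -18.0952 × 1.8 + 32 = -0.6°F.

-0.6°F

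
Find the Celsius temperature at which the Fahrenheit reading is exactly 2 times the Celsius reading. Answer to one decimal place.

160.0°C

Let C be the Celsius reading. The Fahrenheit reading is F = 1.8·C + 32.
Require F = 2·C: 1.8·C + 32 = 2·C.
(-0.2)·C = -32  ⇒  C = 160.0.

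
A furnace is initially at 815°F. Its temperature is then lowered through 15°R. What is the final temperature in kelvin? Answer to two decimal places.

699.82 K

Initial temperature in Celsius: (815 - 32) × 5/9 = 435.0000°C.
The 15°R change is an interval, so only the factor 5/9 applies: -15 × 5/9 = -8.3333°C.
Final Celsius temperature: 435.0000 - 8.3333 = 426.6667°C.
In kelvin: 426.6667 + 273.15 = 699.82 K.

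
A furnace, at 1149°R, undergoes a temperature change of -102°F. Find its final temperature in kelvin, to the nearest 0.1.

Initial temperature in Celsius: (1149 - 491.67) × 5/9 = 365.1833°C.
The 102°F change is an interval, so only the factor 5/9 applies: -102 × 5/9 = -56.6667°C.
Final Celsius temperature: 365.1833 - 56.6667 = 308.5167°C.
In kelvin: 308.5167 + 273.15 = 581.7 K.

581.7 K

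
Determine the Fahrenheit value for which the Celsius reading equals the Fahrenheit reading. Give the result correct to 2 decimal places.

-40.00°F

Let F be the Fahrenheit reading. The Celsius reading is C = 5/9·F - 17.7778.
Set C = F: 5/9·F - 17.7778 = F.
(-4/9)·F = 17.7778  ⇒  F = -40.00.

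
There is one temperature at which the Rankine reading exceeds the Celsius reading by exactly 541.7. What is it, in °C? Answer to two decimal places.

Let C be the Celsius reading. The Rankine reading is R = 1.8·C + 491.67.
Require R - C = 541.7: (0.8)·C + 491.67 = 541.7.
C = (541.7 - 491.67) / (0.8) = 62.54.

62.54°C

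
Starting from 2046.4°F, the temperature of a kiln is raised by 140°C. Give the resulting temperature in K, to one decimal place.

Initial temperature in Celsius: (2046.4 - 32) × 5/9 = 1119.1111°C.
Final Celsius temperature: 1119.1111 + 140.0000 = 1259.1111°C.
In kelvin: 1259.1111 + 273.15 = 1532.3 K.

1532.3 K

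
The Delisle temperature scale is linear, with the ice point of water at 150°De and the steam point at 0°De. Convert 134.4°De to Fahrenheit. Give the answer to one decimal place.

Linear interpolation between the fixed points: C = (134.4 - 150) × 100 / (0 - 150) = 10.4000°C.
Then 10.4000 × 1.8 + 32 = 50.7°F.

50.7°F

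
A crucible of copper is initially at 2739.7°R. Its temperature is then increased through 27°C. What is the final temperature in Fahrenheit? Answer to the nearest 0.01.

Initial temperature in Celsius: (2739.7 - 491.67) × 5/9 = 1248.9056°C.
Final Celsius temperature: 1248.9056 + 27.0000 = 1275.9056°C.
In Fahrenheit: 1275.9056 × 1.8 + 32 = 2328.63°F.

2328.63°F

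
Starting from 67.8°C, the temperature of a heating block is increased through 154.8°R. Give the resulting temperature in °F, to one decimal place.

308.8°F

The 154.8°R change is an interval, so only the factor 5/9 applies: +154.8 × 5/9 = +86.0000°C.
Final Celsius temperature: 67.8000 + 86.0000 = 153.8000°C.
In Fahrenheit: 153.8000 × 1.8 + 32 = 308.8°F.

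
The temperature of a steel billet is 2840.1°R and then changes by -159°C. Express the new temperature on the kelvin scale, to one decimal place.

Initial temperature in Celsius: (2840.1 - 491.67) × 5/9 = 1304.6833°C.
Final Celsius temperature: 1304.6833 - 159.0000 = 1145.6833°C.
In kelvin: 1145.6833 + 273.15 = 1418.8 K.

1418.8 K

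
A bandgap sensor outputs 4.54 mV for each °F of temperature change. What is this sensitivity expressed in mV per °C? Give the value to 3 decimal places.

The quantity depends on a temperature interval, so only the ratio of degree sizes applies; the offset between the scales is irrelevant.
A change of 1°C is a change of 1.8°F, so per °C the value is 4.54 × 1.8 = 8.172.

8.172 mV per °C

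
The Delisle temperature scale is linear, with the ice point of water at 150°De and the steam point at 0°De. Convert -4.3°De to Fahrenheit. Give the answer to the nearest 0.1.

Linear interpolation between the fixed points: C = (-4.3 - 150) × 100 / (0 - 150) = 102.8667°C.
Then 102.8667 × 1.8 + 32 = 217.2°F.

217.2°F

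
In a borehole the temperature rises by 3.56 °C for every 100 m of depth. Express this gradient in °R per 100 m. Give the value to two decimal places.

Since only a temperature interval is involved, the additive offset between the scales drops out.
A change of 1°C is a change of 1.8°R, so 3.56 × 1.8 = 6.41.

6.41 °R/100 m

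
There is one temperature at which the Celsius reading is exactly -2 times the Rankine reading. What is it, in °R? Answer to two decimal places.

Let R be the Rankine reading. The Celsius reading is C = 5/9·R - 273.15.
Require C = -2·R: 5/9·R - 273.15 = -2·R.
(23/9)·R = 273.15  ⇒  R = 106.88.

106.88°R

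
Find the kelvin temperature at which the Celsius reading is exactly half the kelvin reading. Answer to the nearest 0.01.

Let K be the kelvin reading. The Celsius reading is C = 1·K - 273.15.
Require C = 0.5·K: 1·K - 273.15 = 0.5·K.
(0.5)·K = 273.15  ⇒  K = 546.30.

546.30 K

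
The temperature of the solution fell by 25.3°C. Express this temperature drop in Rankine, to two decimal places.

An interval of 1°C corresponds to 1.8°R.
25.3 × 1.8 = 45.54.

45.54°R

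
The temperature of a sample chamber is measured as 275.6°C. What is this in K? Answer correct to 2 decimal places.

In kelvin: 275.6000 + 273.15 = 548.75 K.

548.75 K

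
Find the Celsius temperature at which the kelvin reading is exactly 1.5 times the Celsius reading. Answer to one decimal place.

546.3°C

Let C be the Celsius reading. The kelvin reading is K = 1·C + 273.15.
Require K = 1.5·C: 1·C + 273.15 = 1.5·C.
(-0.5)·C = -273.15  ⇒  C = 546.3.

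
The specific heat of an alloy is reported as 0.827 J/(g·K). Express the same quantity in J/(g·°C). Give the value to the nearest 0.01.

Since only a temperature interval is involved, the additive offset between the scales drops out.
A change of 1°C is a change of 1 K, so per °C the value is 0.827 × 1 = 0.83.

0.83 J/(g·°C)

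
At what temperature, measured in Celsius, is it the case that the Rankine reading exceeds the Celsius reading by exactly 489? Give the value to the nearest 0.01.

Let C be the Celsius reading. The Rankine reading is R = 1.8·C + 491.67.
Require R - C = 489: (0.8)·C + 491.67 = 489.
C = (489 - 491.67) / (0.8) = -3.34.

-3.34°C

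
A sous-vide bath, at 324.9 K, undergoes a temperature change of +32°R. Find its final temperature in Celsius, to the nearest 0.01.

Initial temperature in Celsius: 324.9 - 273.15 = 51.7500°C.
The 32°R change is an interval, so only the factor 5/9 applies: +32 × 5/9 = +17.7778°C.
Final Celsius temperature: 51.7500 + 17.7778 = 69.5278°C.

69.53°C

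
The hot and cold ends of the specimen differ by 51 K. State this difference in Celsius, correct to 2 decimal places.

51.00°C

Kelvin and Celsius degrees are the same size, so the interval is unchanged: 51.00.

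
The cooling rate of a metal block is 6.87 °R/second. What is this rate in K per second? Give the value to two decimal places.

The quantity depends on a temperature interval, so only the ratio of degree sizes applies; the offset between the scales is irrelevant.
A change of 1°R is a change of 5/9 K, so 6.87 × 5/9 = 3.82.

3.82 K/second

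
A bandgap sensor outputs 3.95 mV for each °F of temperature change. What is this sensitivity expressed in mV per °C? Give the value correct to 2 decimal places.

7.11 mV per °C

The quantity depends on a temperature interval, so only the ratio of degree sizes applies; the offset between the scales is irrelevant.
A change of 1°C is a change of 1.8°F, so per °C the value is 3.95 × 1.8 = 7.11.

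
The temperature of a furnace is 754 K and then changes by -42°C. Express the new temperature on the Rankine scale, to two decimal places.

1281.60°R

Initial temperature in Celsius: 754 - 273.15 = 480.8500°C.
Final Celsius temperature: 480.8500 - 42.0000 = 438.8500°C.
In Rankine: 438.8500 × 1.8 + 491.67 = 1281.60°R.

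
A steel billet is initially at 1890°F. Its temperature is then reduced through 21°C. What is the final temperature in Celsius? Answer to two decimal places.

Initial temperature in Celsius: (1890 - 32) × 5/9 = 1032.2222°C.
Final Celsius temperature: 1032.2222 - 21.0000 = 1011.2222°C.

1011.22°C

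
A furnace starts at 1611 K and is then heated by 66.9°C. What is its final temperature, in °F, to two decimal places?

Initial temperature in Celsius: 1611 - 273.15 = 1337.8500°C.
Final Celsius temperature: 1337.8500 + 66.9000 = 1404.7500°C.
In Fahrenheit: 1404.7500 × 1.8 + 32 = 2560.55°F.

2560.55°F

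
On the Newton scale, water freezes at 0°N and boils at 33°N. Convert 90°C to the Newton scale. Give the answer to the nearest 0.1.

29.7°N

Linearly onto the Newton scale: 0 + (90.0000 / 100) × (33 - 0) = 29.7°N.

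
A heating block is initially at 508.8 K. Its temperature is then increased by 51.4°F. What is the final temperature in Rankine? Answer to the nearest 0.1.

Initial temperature in Celsius: 508.8 - 273.15 = 235.6500°C.
The 51.4°F change is an interval, so only the factor 5/9 applies: +51.4 × 5/9 = +28.5556°C.
Final Celsius temperature: 235.6500 + 28.5556 = 264.2056°C.
In Rankine: 264.2056 × 1.8 + 491.67 = 967.2°R.

967.2°R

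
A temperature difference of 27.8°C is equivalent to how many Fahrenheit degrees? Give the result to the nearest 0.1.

Only the scale ratio 1.8 matters for a change in temperature.
27.8 × 1.8 = 50.0.

50.0°F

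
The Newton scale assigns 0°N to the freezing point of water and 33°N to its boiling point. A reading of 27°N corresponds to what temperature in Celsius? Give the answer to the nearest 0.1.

81.8°C

Linear interpolation between the fixed points: C = (27 - 0) × 100 / (33 - 0) = 81.8182°C.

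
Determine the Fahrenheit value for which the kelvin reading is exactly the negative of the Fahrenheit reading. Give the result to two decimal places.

-164.17°F

Let F be the Fahrenheit reading. The kelvin reading is K = 5/9·F + 255.372.
Require K = -1·F: 5/9·F + 255.372 = -1·F.
(14/9)·F = -255.372  ⇒  F = -164.17.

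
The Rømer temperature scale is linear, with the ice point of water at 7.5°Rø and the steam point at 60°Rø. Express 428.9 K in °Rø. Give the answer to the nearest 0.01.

89.27°Rø

First in Celsius: 428.9 - 273.15 = 155.7500°C.
Linearly onto the Rømer scale: 7.5 + (155.7500 / 100) × (60 - 7.5) = 89.27°Rø.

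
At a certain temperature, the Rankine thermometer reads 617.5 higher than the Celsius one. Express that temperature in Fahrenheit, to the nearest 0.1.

Let x be the Celsius reading; then the Rankine reading is 1.8·x + 491.67.
(1.8·x + 491.67) - x = 617.5  ⇒  (0.8)·x = 125.83  ⇒  x = 157.2875°C.
In Fahrenheit: 157.2875 × 1.8 + 32 = 315.1°F.

315.1°F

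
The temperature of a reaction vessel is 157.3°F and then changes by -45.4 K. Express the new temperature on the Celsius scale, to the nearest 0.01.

24.21°C

Initial temperature in Celsius: (157.3 - 32) × 5/9 = 69.6111°C.
The 45.4 K change is an interval; Kelvin and Celsius degrees are the same size, so ΔC = -45.4°C.
Final Celsius temperature: 69.6111 - 45.4000 = 24.2111°C.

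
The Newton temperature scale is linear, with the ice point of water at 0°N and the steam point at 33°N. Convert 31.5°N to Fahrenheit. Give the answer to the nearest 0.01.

Linear interpolation between the fixed points: C = (31.5 - 0) × 100 / (33 - 0) = 95.4545°C.
Then 95.4545 × 1.8 + 32 = 203.82°F.

203.82°F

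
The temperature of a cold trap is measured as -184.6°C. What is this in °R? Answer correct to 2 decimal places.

In Rankine: -184.6000 × 1.8 + 491.67 = 159.39°R.

159.39°R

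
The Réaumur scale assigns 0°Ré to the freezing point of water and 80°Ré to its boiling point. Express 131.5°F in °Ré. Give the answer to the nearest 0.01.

First in Celsius: (131.5 - 32) × 5/9 = 55.2778°C.
Linearly onto the Réaumur scale: 0 + (55.2778 / 100) × (80 - 0) = 44.22°Ré.

44.22°Ré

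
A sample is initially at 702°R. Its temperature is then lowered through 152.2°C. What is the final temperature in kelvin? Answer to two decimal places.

237.80 K

Initial temperature in Celsius: (702 - 491.67) × 5/9 = 116.8500°C.
Final Celsius temperature: 116.8500 - 152.2000 = -35.3500°C.
In kelvin: -35.3500 + 273.15 = 237.80 K.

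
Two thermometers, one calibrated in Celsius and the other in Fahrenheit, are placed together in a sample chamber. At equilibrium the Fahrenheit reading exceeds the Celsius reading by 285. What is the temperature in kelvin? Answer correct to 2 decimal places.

Let x be the Celsius reading; then the Fahrenheit reading is 1.8·x + 32.
(1.8·x + 32) - x = 285  ⇒  (0.8)·x = 253  ⇒  x = 316.2500°C.
In kelvin: 316.2500 + 273.15 = 589.40 K.

589.40 K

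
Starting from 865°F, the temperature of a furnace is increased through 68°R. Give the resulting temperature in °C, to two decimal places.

Initial temperature in Celsius: (865 - 32) × 5/9 = 462.7778°C.
The 68°R change is an interval, so only the factor 5/9 applies: +68 × 5/9 = +37.7778°C.
Final Celsius temperature: 462.7778 + 37.7778 = 500.5556°C.

500.56°C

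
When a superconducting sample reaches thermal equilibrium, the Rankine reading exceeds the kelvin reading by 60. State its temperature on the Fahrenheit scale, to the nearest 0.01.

Let x be the kelvin reading; then the Rankine reading is 1.8·x.
(1.8·x) - x = 60  ⇒  (0.8)·x = 60  ⇒  x = 75.0000 K.
In Celsius: 75 - 273.15 = -198.1500°C.
In Fahrenheit: -198.1500 × 1.8 + 32 = -324.67°F.

-324.67°F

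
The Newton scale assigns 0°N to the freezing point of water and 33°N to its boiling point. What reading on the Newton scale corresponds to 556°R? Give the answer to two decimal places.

First in Celsius: (556 - 491.67) × 5/9 = 35.7389°C.
Linearly onto the Newton scale: 0 + (35.7389 / 100) × (33 - 0) = 11.79°N.

11.79°N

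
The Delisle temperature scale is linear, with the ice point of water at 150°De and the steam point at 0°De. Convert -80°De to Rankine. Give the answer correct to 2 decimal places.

767.67°R

Linear interpolation between the fixed points: C = (-80 - 150) × 100 / (0 - 150) = 153.3333°C.
Then 153.3333 × 1.8 + 491.67 = 767.67°R.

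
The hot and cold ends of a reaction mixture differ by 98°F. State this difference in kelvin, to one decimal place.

54.4 K

An interval of 1°F corresponds to 5/9 K.
98 × 5/9 = 54.4.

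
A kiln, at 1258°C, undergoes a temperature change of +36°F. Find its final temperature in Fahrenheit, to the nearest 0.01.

2332.40°F

The 36°F change is an interval, so only the factor 5/9 applies: +36 × 5/9 = +20.0000°C.
Final Celsius temperature: 1258.0000 + 20.0000 = 1278.0000°C.
In Fahrenheit: 1278.0000 × 1.8 + 32 = 2332.40°F.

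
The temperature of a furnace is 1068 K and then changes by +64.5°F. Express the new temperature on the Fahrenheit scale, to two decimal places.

Initial temperature in Celsius: 1068 - 273.15 = 794.8500°C.
The 64.5°F change is an interval, so only the factor 5/9 applies: +64.5 × 5/9 = +35.8333°C.
Final Celsius temperature: 794.8500 + 35.8333 = 830.6833°C.
In Fahrenheit: 830.6833 × 1.8 + 32 = 1527.23°F.

1527.23°F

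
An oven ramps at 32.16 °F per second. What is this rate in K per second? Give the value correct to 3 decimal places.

Since only a temperature interval is involved, the additive offset between the scales drops out.
A change of 1°F is a change of 5/9 K, so 32.16 × 5/9 = 17.867.

17.867 K/second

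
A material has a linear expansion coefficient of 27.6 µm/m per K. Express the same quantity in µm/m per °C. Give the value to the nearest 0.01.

The quantity depends on a temperature interval, so only the ratio of degree sizes applies; the offset between the scales is irrelevant.
A change of 1°C is a change of 1 K, so per °C the value is 27.6 × 1 = 27.60.

27.60 µm/m per °C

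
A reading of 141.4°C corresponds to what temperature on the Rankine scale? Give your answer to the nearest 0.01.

746.19°R

In Rankine: 141.4000 × 1.8 + 491.67 = 746.19°R.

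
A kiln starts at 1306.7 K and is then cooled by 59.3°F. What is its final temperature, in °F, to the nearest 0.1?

1833.1°F

Initial temperature in Celsius: 1306.7 - 273.15 = 1033.5500°C.
The 59.3°F change is an interval, so only the factor 5/9 applies: -59.3 × 5/9 = -32.9444°C.
Final Celsius temperature: 1033.5500 - 32.9444 = 1000.6056°C.
In Fahrenheit: 1000.6056 × 1.8 + 32 = 1833.1°F.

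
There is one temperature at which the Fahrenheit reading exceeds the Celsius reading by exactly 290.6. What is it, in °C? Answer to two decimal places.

Let C be the Celsius reading. The Fahrenheit reading is F = 1.8·C + 32.
Require F - C = 290.6: (0.8)·C + 32 = 290.6.
C = (290.6 - 32) / (0.8) = 323.25.

323.25°C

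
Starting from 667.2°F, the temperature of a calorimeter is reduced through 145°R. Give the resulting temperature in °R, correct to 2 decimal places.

Initial temperature in Celsius: (667.2 - 32) × 5/9 = 352.8889°C.
The 145°R change is an interval, so only the factor 5/9 applies: -145 × 5/9 = -80.5556°C.
Final Celsius temperature: 352.8889 - 80.5556 = 272.3333°C.
In Rankine: 272.3333 × 1.8 + 491.67 = 981.87°R.

981.87°R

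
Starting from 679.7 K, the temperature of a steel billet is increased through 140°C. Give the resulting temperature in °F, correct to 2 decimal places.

1015.79°F

Initial temperature in Celsius: 679.7 - 273.15 = 406.5500°C.
Final Celsius temperature: 406.5500 + 140.0000 = 546.5500°C.
In Fahrenheit: 546.5500 × 1.8 + 32 = 1015.79°F.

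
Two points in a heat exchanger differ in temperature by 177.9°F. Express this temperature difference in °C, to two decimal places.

98.83°C

An interval of 1°F corresponds to 5/9°C.
177.9 × 5/9 = 98.83.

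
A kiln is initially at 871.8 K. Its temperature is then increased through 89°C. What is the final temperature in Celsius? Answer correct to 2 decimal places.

687.65°C

Initial temperature in Celsius: 871.8 - 273.15 = 598.6500°C.
Final Celsius temperature: 598.6500 + 89.0000 = 687.6500°C.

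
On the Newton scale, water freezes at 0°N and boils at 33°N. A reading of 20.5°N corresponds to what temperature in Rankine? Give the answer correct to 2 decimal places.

603.49°R

Linear interpolation between the fixed points: C = (20.5 - 0) × 100 / (33 - 0) = 62.1212°C.
Then 62.1212 × 1.8 + 491.67 = 603.49°R.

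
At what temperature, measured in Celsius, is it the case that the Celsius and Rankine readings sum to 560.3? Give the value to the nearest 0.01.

24.51°C

Let C be the Celsius reading. The Rankine reading is R = 1.8·C + 491.67.
Require C + R = 560.3: (2.8)·C + 491.67 = 560.3.
C = (560.3 - 491.67) / (2.8) = 24.51.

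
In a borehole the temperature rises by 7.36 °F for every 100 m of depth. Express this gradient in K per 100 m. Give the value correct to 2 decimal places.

The quantity depends on a temperature interval, so only the ratio of degree sizes applies; the offset between the scales is irrelevant.
A change of 1°F is a change of 5/9 K, so 7.36 × 5/9 = 4.09.

4.09 K/100 m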